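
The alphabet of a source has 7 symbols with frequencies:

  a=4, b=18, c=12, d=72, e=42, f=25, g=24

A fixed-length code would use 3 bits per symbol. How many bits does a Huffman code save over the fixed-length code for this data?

Fixed-length: 3 bits × 197 symbols = 591 bits.
Huffman merges:
a(4) + c(12) → 16
16 + b(18) → 34
g(24) + f(25) → 49
34 + e(42) → 76
49 + d(72) → 121
76 + 121 → 197
Huffman total = 16 + 34 + 49 + 76 + 121 + 197 = 493 bits.
Saving = 591 − 493 = 98 bits.

98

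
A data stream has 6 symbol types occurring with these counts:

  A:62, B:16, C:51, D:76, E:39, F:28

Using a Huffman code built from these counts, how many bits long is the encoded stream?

671

Merge the two smallest weights repeatedly:
combine B(16), F(28) → 44
combine E(39), 44 → 83
combine C(51), A(62) → 113
combine D(76), 83 → 159
combine 113, 159 → 272
Total encoded bits = sum of merged weights = 44 + 83 + 113 + 159 + 272 = 671.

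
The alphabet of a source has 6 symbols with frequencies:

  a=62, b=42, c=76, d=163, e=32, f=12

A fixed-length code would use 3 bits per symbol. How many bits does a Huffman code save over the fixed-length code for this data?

282

Fixed-length: 3 bits × 387 symbols = 1161 bits.
Huffman merges:
f(12) + e(32) → 44
b(42) + 44 → 86
a(62) + c(76) → 138
86 + 138 → 224
d(163) + 224 → 387
Huffman total = 44 + 86 + 138 + 224 + 387 = 879 bits.
Saving = 1161 − 879 = 282 bits.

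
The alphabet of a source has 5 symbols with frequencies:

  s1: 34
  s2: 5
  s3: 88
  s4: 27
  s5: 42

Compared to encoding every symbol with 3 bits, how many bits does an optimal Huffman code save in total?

Fixed-length: 3 bits × 196 symbols = 588 bits.
Huffman merges:
combine s2(5), s4(27) → 32
combine 32, s1(34) → 66
combine s5(42), 66 → 108
combine s3(88), 108 → 196
Huffman total = 32 + 66 + 108 + 196 = 402 bits.
Saving = 588 − 402 = 186 bits.

186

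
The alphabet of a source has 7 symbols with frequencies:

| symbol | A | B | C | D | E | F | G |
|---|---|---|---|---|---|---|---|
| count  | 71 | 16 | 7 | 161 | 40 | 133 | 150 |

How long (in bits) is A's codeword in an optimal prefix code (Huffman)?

Build the tree from the bottom:
C(7) + B(16) → 23
23 + E(40) → 63
63 + A(71) → 134
F(133) + 134 → 267
G(150) + D(161) → 311
267 + 311 → 578
A sits 3 levels below the root, so its codeword is 3 bits.

3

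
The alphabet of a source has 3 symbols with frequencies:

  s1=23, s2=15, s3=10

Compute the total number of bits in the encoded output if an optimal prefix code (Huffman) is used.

Merge the two smallest weights repeatedly:
s3(10) + s2(15) → 25
s1(23) + 25 → 48
The encoded length is the sum of every internal node's weight: 25 + 48 = 73 bits.

73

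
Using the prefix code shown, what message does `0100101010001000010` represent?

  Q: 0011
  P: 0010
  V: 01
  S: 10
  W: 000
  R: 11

Read left to right; each codeword is recognised as soon as it completes (prefix code):
  01→V | 0010→P | 10→S | 10→S | 0010→P | 000→W | 10→S
Decoded message: VPSSPWS

VPSSPWS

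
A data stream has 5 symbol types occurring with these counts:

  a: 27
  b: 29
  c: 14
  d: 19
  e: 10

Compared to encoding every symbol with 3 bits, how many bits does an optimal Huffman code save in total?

75

Fixed-length: 3 bits × 99 symbols = 297 bits.
Huffman merges:
merge e(10) and c(14): 24
merge d(19) and 24: 43
merge a(27) and b(29): 56
merge 43 and 56: 99
Huffman total = 24 + 43 + 56 + 99 = 222 bits.
Saving = 297 − 222 = 75 bits.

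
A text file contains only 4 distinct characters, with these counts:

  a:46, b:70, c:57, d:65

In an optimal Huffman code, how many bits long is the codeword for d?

2

Repeatedly merge the two smallest:
merge a(46) and c(57): 103
merge d(65) and b(70): 135
merge 103 and 135: 238
d sits 2 levels below the root, so its codeword is 2 bits.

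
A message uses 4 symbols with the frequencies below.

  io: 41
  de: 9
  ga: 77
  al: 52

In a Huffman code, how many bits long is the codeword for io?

3

Huffman merges, smallest pair first:
combine de(9), io(41) → 50
combine 50, al(52) → 102
combine ga(77), 102 → 179
The subtree containing io is merged 3 times, so code length = 3.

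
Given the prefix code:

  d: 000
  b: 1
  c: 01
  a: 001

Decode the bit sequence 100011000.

bdbbd

Read left to right; each codeword is recognised as soon as it completes (prefix code):
  1→b | 000→d | 1→b | 1→b | 000→d
Decoded message: bdbbd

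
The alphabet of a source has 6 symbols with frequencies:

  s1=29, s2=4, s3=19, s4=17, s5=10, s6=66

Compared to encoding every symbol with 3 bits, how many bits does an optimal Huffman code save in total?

Fixed-length: 3 bits × 145 symbols = 435 bits.
Huffman merges:
combine s2(4), s5(10) → 14
combine 14, s4(17) → 31
combine s3(19), s1(29) → 48
combine 31, 48 → 79
combine s6(66), 79 → 145
Huffman total = 14 + 31 + 48 + 79 + 145 = 317 bits.
Saving = 435 − 317 = 118 bits.

118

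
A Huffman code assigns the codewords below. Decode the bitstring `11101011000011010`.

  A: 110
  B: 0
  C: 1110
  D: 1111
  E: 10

CEABBBAE

Read left to right; each codeword is recognised as soon as it completes (prefix code):
  1110→C | 10→E | 110→A | 0→B | 0→B | 0→B | 110→A | 10→E
Decoded message: CEABBBAE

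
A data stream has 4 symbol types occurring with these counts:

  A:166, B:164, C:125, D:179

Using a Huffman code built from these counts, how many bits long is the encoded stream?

1268

Merge the two smallest weights repeatedly:
C(125) + B(164) → 289
A(166) + D(179) → 345
289 + 345 → 634
Total encoded bits = sum of merged weights = 289 + 345 + 634 = 1268.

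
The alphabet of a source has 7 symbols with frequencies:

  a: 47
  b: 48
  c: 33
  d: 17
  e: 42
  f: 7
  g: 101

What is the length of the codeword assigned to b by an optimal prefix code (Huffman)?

Repeatedly merge the two smallest:
combine f(7), d(17) → 24
combine 24, c(33) → 57
combine e(42), a(47) → 89
combine b(48), 57 → 105
combine 89, g(101) → 190
combine 105, 190 → 295
b's leaf is at depth 2, giving a 2-bit codeword.

2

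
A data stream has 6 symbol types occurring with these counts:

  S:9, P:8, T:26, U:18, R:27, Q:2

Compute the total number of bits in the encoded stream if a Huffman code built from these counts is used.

Merge the two smallest weights repeatedly:
combine Q(2), P(8) → 10
combine S(9), 10 → 19
combine U(18), 19 → 37
combine T(26), R(27) → 53
combine 37, 53 → 90
Total encoded bits = sum of merged weights = 10 + 19 + 37 + 53 + 90 = 209.

209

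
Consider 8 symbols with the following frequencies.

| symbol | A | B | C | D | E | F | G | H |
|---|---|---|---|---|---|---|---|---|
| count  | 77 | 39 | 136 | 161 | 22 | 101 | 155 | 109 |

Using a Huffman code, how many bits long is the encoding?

2283

Merge the two smallest weights repeatedly:
combine E(22), B(39) → 61
combine 61, A(77) → 138
combine F(101), H(109) → 210
combine C(136), 138 → 274
combine G(155), D(161) → 316
combine 210, 274 → 484
combine 316, 484 → 800
The encoded length is the sum of every internal node's weight: 61 + 138 + 210 + 274 + 316 + 484 + 800 = 2283 bits.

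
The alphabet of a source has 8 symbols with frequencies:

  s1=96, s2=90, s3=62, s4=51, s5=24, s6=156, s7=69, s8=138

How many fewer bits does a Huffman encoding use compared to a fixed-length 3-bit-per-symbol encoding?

88

Fixed-length: 3 bits × 686 symbols = 2058 bits.
Huffman merges:
s5(24) + s4(51) → 75
s3(62) + s7(69) → 131
75 + s2(90) → 165
s1(96) + 131 → 227
s8(138) + s6(156) → 294
165 + 227 → 392
294 + 392 → 686
Huffman total = 75 + 131 + 165 + 227 + 294 + 392 + 686 = 1970 bits.
Saving = 2058 − 1970 = 88 bits.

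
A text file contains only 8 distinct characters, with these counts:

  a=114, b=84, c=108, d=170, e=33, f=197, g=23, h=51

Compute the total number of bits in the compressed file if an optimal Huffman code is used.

Build the Huffman tree bottom-up:
merge g(23) and e(33): 56
merge h(51) and 56: 107
merge b(84) and 107: 191
merge c(108) and a(114): 222
merge d(170) and 191: 361
merge f(197) and 222: 419
merge 361 and 419: 780
The encoded length is the sum of every internal node's weight: 56 + 107 + 191 + 222 + 361 + 419 + 780 = 2136 bits.

2136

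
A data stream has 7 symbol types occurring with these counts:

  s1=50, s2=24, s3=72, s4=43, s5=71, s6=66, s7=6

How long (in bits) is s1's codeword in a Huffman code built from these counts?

Huffman merges, smallest pair first:
combine s7(6), s2(24) → 30
combine 30, s4(43) → 73
combine s1(50), s6(66) → 116
combine s5(71), s3(72) → 143
combine 73, 116 → 189
combine 143, 189 → 332
s1 sits 3 levels below the root, so its codeword is 3 bits.

3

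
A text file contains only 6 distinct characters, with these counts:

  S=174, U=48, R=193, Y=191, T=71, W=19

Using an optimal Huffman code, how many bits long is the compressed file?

1597

Greedily combine the two least-frequent nodes:
merge W(19) and U(48): 67
merge 67 and T(71): 138
merge 138 and S(174): 312
merge Y(191) and R(193): 384
merge 312 and 384: 696
Each symbol's bit-cost is frequency × depth; summing gives 1597 bits (equivalently 67 + 138 + 312 + 384 + 696).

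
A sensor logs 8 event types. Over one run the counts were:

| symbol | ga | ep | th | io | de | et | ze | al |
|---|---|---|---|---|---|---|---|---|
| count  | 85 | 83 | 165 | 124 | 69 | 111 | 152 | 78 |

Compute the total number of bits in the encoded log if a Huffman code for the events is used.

Greedily combine the two least-frequent nodes:
combine de(69), al(78) → 147
combine ep(83), ga(85) → 168
combine et(111), io(124) → 235
combine 147, ze(152) → 299
combine th(165), 168 → 333
combine 235, 299 → 534
combine 333, 534 → 867
Total encoded bits = sum of merged weights = 147 + 168 + 235 + 299 + 333 + 534 + 867 = 2583.

2583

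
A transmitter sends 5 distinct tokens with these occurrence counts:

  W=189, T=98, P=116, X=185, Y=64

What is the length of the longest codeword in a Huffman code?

Merge the two lowest-weight nodes at each step:
Y(64) + T(98) → 162
P(116) + 162 → 278
X(185) + W(189) → 374
278 + 374 → 652
The first pair merged (Y, T) ends up deepest, at depth 3.

3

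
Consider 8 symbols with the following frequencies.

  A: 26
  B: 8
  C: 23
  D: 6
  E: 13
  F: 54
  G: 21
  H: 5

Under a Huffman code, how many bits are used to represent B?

4

Build the tree from the bottom:
combine H(5), D(6) → 11
combine B(8), 11 → 19
combine E(13), 19 → 32
combine G(21), C(23) → 44
combine A(26), 32 → 58
combine 44, F(54) → 98
combine 58, 98 → 156
B's leaf is at depth 4, giving a 4-bit codeword.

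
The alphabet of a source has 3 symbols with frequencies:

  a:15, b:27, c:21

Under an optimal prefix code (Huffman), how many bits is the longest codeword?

Merge the two lowest-weight nodes at each step:
combine a(15), c(21) → 36
combine b(27), 36 → 63
The first pair merged (a, c) ends up deepest, at depth 2.

2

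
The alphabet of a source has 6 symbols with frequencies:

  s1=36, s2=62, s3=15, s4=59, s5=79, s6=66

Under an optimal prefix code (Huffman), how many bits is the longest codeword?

4

Merge the two lowest-weight nodes at each step:
s3(15) + s1(36) → 51
51 + s4(59) → 110
s2(62) + s6(66) → 128
s5(79) + 110 → 189
128 + 189 → 317
The first pair merged (s3, s1) ends up deepest, at depth 4.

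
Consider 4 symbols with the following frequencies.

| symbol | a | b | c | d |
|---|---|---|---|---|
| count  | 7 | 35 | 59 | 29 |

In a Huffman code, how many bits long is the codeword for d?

Build the tree from the bottom:
a(7) + d(29) → 36
b(35) + 36 → 71
c(59) + 71 → 130
d's leaf is at depth 3, giving a 3-bit codeword.

3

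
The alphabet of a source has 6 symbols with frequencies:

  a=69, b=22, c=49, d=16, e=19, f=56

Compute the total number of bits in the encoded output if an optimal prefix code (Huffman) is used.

Build the Huffman tree bottom-up:
merge d(16) and e(19): 35
merge b(22) and 35: 57
merge c(49) and f(56): 105
merge 57 and a(69): 126
merge 105 and 126: 231
The encoded length is the sum of every internal node's weight: 35 + 57 + 105 + 126 + 231 = 554 bits.

554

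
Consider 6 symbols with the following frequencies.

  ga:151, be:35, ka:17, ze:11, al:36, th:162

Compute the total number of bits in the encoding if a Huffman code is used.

852

Build the Huffman tree bottom-up:
ze(11) + ka(17) → 28
28 + be(35) → 63
al(36) + 63 → 99
99 + ga(151) → 250
th(162) + 250 → 412
Total encoded bits = sum of merged weights = 28 + 63 + 99 + 250 + 412 = 852.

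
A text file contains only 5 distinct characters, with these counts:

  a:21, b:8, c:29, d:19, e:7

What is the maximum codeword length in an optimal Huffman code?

3

Merge the two lowest-weight nodes at each step:
merge e(7) and b(8): 15
merge 15 and d(19): 34
merge a(21) and c(29): 50
merge 34 and 50: 84
The rarest symbols sit at the bottom; the longest codeword is 3 bits.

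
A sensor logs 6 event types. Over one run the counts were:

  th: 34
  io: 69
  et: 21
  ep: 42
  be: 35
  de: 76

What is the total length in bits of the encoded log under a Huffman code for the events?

Greedily combine the two least-frequent nodes:
et(21) + th(34) → 55
be(35) + ep(42) → 77
55 + io(69) → 124
de(76) + 77 → 153
124 + 153 → 277
The encoded length is the sum of every internal node's weight: 55 + 77 + 124 + 153 + 277 = 686 bits.

686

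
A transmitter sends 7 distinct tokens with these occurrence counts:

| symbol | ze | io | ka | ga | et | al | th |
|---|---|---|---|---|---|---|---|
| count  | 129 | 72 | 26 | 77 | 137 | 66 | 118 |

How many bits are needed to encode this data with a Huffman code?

Build the Huffman tree bottom-up:
merge ka(26) and al(66): 92
merge io(72) and ga(77): 149
merge 92 and th(118): 210
merge ze(129) and et(137): 266
merge 149 and 210: 359
merge 266 and 359: 625
Each symbol's bit-cost is frequency × depth; summing gives 1701 bits (equivalently 92 + 149 + 210 + 266 + 359 + 625).

1701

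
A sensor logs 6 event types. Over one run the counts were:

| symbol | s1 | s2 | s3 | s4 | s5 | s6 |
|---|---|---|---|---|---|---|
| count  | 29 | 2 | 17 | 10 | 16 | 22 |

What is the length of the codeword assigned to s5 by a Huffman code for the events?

Build the tree from the bottom:
merge s2(2) and s4(10): 12
merge 12 and s5(16): 28
merge s3(17) and s6(22): 39
merge 28 and s1(29): 57
merge 39 and 57: 96
s5 sits 3 levels below the root, so its codeword is 3 bits.

3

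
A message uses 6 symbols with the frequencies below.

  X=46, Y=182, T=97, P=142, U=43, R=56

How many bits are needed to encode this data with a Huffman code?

1366

Build the Huffman tree bottom-up:
merge U(43) and X(46): 89
merge R(56) and 89: 145
merge T(97) and P(142): 239
merge 145 and Y(182): 327
merge 239 and 327: 566
Total encoded bits = sum of merged weights = 89 + 145 + 239 + 327 + 566 = 1366.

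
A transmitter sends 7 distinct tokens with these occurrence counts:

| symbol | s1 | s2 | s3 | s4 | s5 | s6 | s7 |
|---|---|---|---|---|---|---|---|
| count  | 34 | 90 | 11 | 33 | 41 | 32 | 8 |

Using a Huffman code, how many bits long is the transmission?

635

Merge the two smallest weights repeatedly:
combine s7(8), s3(11) → 19
combine 19, s6(32) → 51
combine s4(33), s1(34) → 67
combine s5(41), 51 → 92
combine 67, s2(90) → 157
combine 92, 157 → 249
Total encoded bits = sum of merged weights = 19 + 51 + 67 + 92 + 157 + 249 = 635.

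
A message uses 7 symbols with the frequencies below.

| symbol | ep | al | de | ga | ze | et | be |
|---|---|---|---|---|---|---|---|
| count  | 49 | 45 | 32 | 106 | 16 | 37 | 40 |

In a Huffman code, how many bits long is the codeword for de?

4

Build the tree from the bottom:
ze(16) + de(32) → 48
et(37) + be(40) → 77
al(45) + 48 → 93
ep(49) + 77 → 126
93 + ga(106) → 199
126 + 199 → 325
The subtree containing de is merged 4 times, so code length = 4.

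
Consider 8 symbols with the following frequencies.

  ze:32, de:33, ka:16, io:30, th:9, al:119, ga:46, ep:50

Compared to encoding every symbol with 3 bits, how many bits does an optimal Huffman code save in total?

Fixed-length: 3 bits × 335 symbols = 1005 bits.
Huffman merges:
th(9) + ka(16) → 25
25 + io(30) → 55
ze(32) + de(33) → 65
ga(46) + ep(50) → 96
55 + 65 → 120
96 + al(119) → 215
120 + 215 → 335
Huffman total = 25 + 55 + 65 + 96 + 120 + 215 + 335 = 911 bits.
Saving = 1005 − 911 = 94 bits.

94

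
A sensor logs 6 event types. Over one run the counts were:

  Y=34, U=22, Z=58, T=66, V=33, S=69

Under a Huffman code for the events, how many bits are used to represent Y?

Huffman merges, smallest pair first:
combine U(22), V(33) → 55
combine Y(34), 55 → 89
combine Z(58), T(66) → 124
combine S(69), 89 → 158
combine 124, 158 → 282
Y sits 3 levels below the root, so its codeword is 3 bits.

3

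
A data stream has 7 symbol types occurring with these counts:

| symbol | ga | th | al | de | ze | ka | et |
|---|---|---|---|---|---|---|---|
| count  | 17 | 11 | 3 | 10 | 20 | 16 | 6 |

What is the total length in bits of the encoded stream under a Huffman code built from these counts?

221

Build the Huffman tree bottom-up:
al(3) + et(6) → 9
9 + de(10) → 19
th(11) + ka(16) → 27
ga(17) + 19 → 36
ze(20) + 27 → 47
36 + 47 → 83
Each symbol's bit-cost is frequency × depth; summing gives 221 bits (equivalently 9 + 19 + 27 + 36 + 47 + 83).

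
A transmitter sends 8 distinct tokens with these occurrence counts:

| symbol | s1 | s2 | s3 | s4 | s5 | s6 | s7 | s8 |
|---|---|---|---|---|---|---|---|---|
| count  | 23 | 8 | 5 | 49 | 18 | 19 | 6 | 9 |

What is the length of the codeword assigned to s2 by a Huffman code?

4

Repeatedly merge the two smallest:
s3(5) + s7(6) → 11
s2(8) + s8(9) → 17
11 + 17 → 28
s5(18) + s6(19) → 37
s1(23) + 28 → 51
37 + s4(49) → 86
51 + 86 → 137
s2 sits 4 levels below the root, so its codeword is 4 bits.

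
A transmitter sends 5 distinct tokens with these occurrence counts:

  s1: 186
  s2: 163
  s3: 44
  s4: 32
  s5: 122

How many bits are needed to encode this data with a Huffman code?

1170

Merge the two smallest weights repeatedly:
s4(32) + s3(44) → 76
76 + s5(122) → 198
s2(163) + s1(186) → 349
198 + 349 → 547
Each symbol's bit-cost is frequency × depth; summing gives 1170 bits (equivalently 76 + 198 + 349 + 547).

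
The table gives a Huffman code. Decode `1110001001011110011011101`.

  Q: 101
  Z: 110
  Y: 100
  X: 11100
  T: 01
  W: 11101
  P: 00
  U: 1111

XTPQXZW

Read left to right; each codeword is recognised as soon as it completes (prefix code):
  11100→X | 01→T | 00→P | 101→Q | 11100→X | 110→Z | 11101→W
Decoded message: XTPQXZW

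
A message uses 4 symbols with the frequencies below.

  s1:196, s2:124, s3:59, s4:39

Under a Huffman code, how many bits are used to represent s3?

Repeatedly merge the two smallest:
s4(39) + s3(59) → 98
98 + s2(124) → 222
s1(196) + 222 → 418
The subtree containing s3 is merged 3 times, so code length = 3.

3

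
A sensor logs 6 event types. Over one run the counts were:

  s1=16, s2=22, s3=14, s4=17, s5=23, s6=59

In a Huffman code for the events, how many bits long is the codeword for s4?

3

Huffman merges, smallest pair first:
merge s3(14) and s1(16): 30
merge s4(17) and s2(22): 39
merge s5(23) and 30: 53
merge 39 and 53: 92
merge s6(59) and 92: 151
s4 sits 3 levels below the root, so its codeword is 3 bits.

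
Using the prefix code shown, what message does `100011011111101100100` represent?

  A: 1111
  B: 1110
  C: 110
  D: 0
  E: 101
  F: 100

Read left to right; each codeword is recognised as soon as it completes (prefix code):
  100→F | 0→D | 110→C | 1111→A | 110→C | 110→C | 0→D | 100→F
Decoded message: FDCACCDF

FDCACCDF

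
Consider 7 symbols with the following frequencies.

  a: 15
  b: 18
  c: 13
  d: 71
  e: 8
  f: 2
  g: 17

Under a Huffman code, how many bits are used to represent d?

Huffman merges, smallest pair first:
f(2) + e(8) → 10
10 + c(13) → 23
a(15) + g(17) → 32
b(18) + 23 → 41
32 + 41 → 73
d(71) + 73 → 144
d is a child of the root — depth 1, so its codeword is a single bit.

1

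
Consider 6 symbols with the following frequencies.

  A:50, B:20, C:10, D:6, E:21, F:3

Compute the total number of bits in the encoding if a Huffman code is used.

Merge the two smallest weights repeatedly:
F(3) + D(6) → 9
9 + C(10) → 19
19 + B(20) → 39
E(21) + 39 → 60
A(50) + 60 → 110
Total encoded bits = sum of merged weights = 9 + 19 + 39 + 60 + 110 = 237.

237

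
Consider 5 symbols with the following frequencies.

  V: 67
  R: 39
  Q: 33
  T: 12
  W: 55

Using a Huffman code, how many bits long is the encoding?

457

Merge the two smallest weights repeatedly:
merge T(12) and Q(33): 45
merge R(39) and 45: 84
merge W(55) and V(67): 122
merge 84 and 122: 206
Each symbol's bit-cost is frequency × depth; summing gives 457 bits (equivalently 45 + 84 + 122 + 206).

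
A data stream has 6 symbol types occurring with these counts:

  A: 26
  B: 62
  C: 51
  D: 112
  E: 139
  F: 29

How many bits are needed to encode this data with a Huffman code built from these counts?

999

Build the Huffman tree bottom-up:
combine A(26), F(29) → 55
combine C(51), 55 → 106
combine B(62), 106 → 168
combine D(112), E(139) → 251
combine 168, 251 → 419
Each symbol's bit-cost is frequency × depth; summing gives 999 bits (equivalently 55 + 106 + 168 + 251 + 419).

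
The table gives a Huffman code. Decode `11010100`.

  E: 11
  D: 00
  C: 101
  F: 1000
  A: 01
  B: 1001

EAAD

Read left to right; each codeword is recognised as soon as it completes (prefix code):
  11→E | 01→A | 01→A | 00→D
Decoded message: EAAD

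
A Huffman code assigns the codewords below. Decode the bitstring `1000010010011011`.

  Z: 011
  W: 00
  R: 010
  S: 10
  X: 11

SWRRZZ

Read left to right; each codeword is recognised as soon as it completes (prefix code):
  10→S | 00→W | 010→R | 010→R | 011→Z | 011→Z
Decoded message: SWRRZZ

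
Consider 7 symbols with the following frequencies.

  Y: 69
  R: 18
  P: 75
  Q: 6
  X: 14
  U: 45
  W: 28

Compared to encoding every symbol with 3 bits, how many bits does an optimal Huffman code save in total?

131

Fixed-length: 3 bits × 255 symbols = 765 bits.
Huffman merges:
Q(6) + X(14) → 20
R(18) + 20 → 38
W(28) + 38 → 66
U(45) + 66 → 111
Y(69) + P(75) → 144
111 + 144 → 255
Huffman total = 20 + 38 + 66 + 111 + 144 + 255 = 634 bits.
Saving = 765 − 634 = 131 bits.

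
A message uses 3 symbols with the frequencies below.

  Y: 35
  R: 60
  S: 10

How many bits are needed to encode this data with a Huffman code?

Build the Huffman tree bottom-up:
combine S(10), Y(35) → 45
combine 45, R(60) → 105
Total encoded bits = sum of merged weights = 45 + 105 = 150.

150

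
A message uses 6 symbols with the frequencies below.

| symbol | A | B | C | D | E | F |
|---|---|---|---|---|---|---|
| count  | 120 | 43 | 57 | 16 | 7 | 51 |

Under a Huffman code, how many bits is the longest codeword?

4

Merge the two lowest-weight nodes at each step:
combine E(7), D(16) → 23
combine 23, B(43) → 66
combine F(51), C(57) → 108
combine 66, 108 → 174
combine A(120), 174 → 294
Maximum depth reached is 4.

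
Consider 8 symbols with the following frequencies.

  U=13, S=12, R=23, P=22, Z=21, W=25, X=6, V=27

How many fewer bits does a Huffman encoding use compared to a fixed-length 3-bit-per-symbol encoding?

Fixed-length: 3 bits × 149 symbols = 447 bits.
Huffman merges:
combine X(6), S(12) → 18
combine U(13), 18 → 31
combine Z(21), P(22) → 43
combine R(23), W(25) → 48
combine V(27), 31 → 58
combine 43, 48 → 91
combine 58, 91 → 149
Huffman total = 18 + 31 + 43 + 48 + 58 + 91 + 149 = 438 bits.
Saving = 447 − 438 = 9 bits.

9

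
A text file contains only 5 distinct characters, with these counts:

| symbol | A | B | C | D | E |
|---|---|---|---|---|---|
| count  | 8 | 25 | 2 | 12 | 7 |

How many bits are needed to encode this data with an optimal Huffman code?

109

Merge the two smallest weights repeatedly:
combine C(2), E(7) → 9
combine A(8), 9 → 17
combine D(12), 17 → 29
combine B(25), 29 → 54
Each symbol's bit-cost is frequency × depth; summing gives 109 bits (equivalently 9 + 17 + 29 + 54).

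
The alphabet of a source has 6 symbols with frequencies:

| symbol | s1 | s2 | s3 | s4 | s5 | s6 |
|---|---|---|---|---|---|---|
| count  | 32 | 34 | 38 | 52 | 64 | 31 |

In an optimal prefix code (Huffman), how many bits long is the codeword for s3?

3

Huffman merges, smallest pair first:
merge s6(31) and s1(32): 63
merge s2(34) and s3(38): 72
merge s4(52) and 63: 115
merge s5(64) and 72: 136
merge 115 and 136: 251
s3's leaf is at depth 3, giving a 3-bit codeword.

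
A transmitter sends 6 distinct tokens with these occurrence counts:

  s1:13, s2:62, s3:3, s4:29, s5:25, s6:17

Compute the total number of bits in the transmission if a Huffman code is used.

Build the Huffman tree bottom-up:
s3(3) + s1(13) → 16
16 + s6(17) → 33
s5(25) + s4(29) → 54
33 + 54 → 87
s2(62) + 87 → 149
The encoded length is the sum of every internal node's weight: 16 + 33 + 54 + 87 + 149 = 339 bits.

339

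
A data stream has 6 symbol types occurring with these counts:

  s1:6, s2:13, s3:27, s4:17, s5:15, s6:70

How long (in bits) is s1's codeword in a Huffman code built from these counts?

4

Huffman merges, smallest pair first:
combine s1(6), s2(13) → 19
combine s5(15), s4(17) → 32
combine 19, s3(27) → 46
combine 32, 46 → 78
combine s6(70), 78 → 148
s1 sits 4 levels below the root, so its codeword is 4 bits.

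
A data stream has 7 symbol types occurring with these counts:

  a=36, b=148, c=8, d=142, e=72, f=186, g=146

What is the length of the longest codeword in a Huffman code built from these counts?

Merge the two lowest-weight nodes at each step:
merge c(8) and a(36): 44
merge 44 and e(72): 116
merge 116 and d(142): 258
merge g(146) and b(148): 294
merge f(186) and 258: 444
merge 294 and 444: 738
Maximum depth reached is 5.

5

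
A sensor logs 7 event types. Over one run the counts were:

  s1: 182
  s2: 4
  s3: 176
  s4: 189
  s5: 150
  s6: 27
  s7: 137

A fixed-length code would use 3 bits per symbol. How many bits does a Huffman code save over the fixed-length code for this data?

Fixed-length: 3 bits × 865 symbols = 2595 bits.
Huffman merges:
s2(4) + s6(27) → 31
31 + s7(137) → 168
s5(150) + 168 → 318
s3(176) + s1(182) → 358
s4(189) + 318 → 507
358 + 507 → 865
Huffman total = 31 + 168 + 318 + 358 + 507 + 865 = 2247 bits.
Saving = 2595 − 2247 = 348 bits.

348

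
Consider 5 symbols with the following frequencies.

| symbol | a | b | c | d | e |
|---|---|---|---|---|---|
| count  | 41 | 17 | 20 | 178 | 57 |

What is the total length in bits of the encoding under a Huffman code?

Merge the two smallest weights repeatedly:
merge b(17) and c(20): 37
merge 37 and a(41): 78
merge e(57) and 78: 135
merge 135 and d(178): 313
Each symbol's bit-cost is frequency × depth; summing gives 563 bits (equivalently 37 + 78 + 135 + 313).

563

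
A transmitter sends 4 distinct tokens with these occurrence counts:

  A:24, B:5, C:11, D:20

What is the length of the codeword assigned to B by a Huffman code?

Huffman merges, smallest pair first:
combine B(5), C(11) → 16
combine 16, D(20) → 36
combine A(24), 36 → 60
The subtree containing B is merged 3 times, so code length = 3.

3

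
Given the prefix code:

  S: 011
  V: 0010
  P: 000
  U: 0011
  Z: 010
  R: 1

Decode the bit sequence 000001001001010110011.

PVZZRSU

Read left to right; each codeword is recognised as soon as it completes (prefix code):
  000→P | 0010→V | 010→Z | 010→Z | 1→R | 011→S | 0011→U
Decoded message: PVZZRSU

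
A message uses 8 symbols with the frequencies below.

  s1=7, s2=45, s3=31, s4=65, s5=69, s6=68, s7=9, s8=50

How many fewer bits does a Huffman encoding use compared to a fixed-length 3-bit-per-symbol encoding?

Fixed-length: 3 bits × 344 symbols = 1032 bits.
Huffman merges:
merge s1(7) and s7(9): 16
merge 16 and s3(31): 47
merge s2(45) and 47: 92
merge s8(50) and s4(65): 115
merge s6(68) and s5(69): 137
merge 92 and 115: 207
merge 137 and 207: 344
Huffman total = 16 + 47 + 92 + 115 + 137 + 207 + 344 = 958 bits.
Saving = 1032 − 958 = 74 bits.

74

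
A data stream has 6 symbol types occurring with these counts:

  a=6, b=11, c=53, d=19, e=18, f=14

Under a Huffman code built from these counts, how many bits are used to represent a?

Huffman merges, smallest pair first:
merge a(6) and b(11): 17
merge f(14) and 17: 31
merge e(18) and d(19): 37
merge 31 and 37: 68
merge c(53) and 68: 121
The subtree containing a is merged 4 times, so code length = 4.

4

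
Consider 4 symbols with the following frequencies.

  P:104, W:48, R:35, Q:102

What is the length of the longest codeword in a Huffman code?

Merge the two lowest-weight nodes at each step:
merge R(35) and W(48): 83
merge 83 and Q(102): 185
merge P(104) and 185: 289
The first pair merged (R, W) ends up deepest, at depth 3.

3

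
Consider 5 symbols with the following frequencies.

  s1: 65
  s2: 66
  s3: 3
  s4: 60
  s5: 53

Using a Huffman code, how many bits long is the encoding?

Greedily combine the two least-frequent nodes:
combine s3(3), s5(53) → 56
combine 56, s4(60) → 116
combine s1(65), s2(66) → 131
combine 116, 131 → 247
Each symbol's bit-cost is frequency × depth; summing gives 550 bits (equivalently 56 + 116 + 131 + 247).

550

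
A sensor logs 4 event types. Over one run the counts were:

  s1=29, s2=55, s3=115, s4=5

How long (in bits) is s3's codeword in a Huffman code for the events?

1

Build the tree from the bottom:
s4(5) + s1(29) → 34
34 + s2(55) → 89
89 + s3(115) → 204
s3 is a child of the root — depth 1, so its codeword is a single bit.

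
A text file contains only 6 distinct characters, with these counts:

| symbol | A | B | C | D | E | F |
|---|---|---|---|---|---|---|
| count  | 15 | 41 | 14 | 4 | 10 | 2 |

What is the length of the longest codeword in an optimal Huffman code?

Merge the two lowest-weight nodes at each step:
combine F(2), D(4) → 6
combine 6, E(10) → 16
combine C(14), A(15) → 29
combine 16, 29 → 45
combine B(41), 45 → 86
The rarest symbols sit at the bottom; the longest codeword is 4 bits.

4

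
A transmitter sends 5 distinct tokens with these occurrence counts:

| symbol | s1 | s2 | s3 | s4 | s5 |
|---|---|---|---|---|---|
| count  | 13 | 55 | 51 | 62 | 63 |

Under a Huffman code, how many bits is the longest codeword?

3

Merge the two lowest-weight nodes at each step:
s1(13) + s3(51) → 64
s2(55) + s4(62) → 117
s5(63) + 64 → 127
117 + 127 → 244
Maximum depth reached is 3.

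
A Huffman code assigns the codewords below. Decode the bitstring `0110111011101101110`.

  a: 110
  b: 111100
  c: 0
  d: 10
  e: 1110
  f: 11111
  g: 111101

Read left to right; each codeword is recognised as soon as it completes (prefix code):
  0→c | 110→a | 1110→e | 1110→e | 110→a | 1110→e
Decoded message: caeeae

caeeae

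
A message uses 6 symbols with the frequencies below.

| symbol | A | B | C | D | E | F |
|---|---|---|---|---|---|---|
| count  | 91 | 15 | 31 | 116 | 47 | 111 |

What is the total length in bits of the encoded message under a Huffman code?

Merge the two smallest weights repeatedly:
combine B(15), C(31) → 46
combine 46, E(47) → 93
combine A(91), 93 → 184
combine F(111), D(116) → 227
combine 184, 227 → 411
Total encoded bits = sum of merged weights = 46 + 93 + 184 + 227 + 411 = 961.

961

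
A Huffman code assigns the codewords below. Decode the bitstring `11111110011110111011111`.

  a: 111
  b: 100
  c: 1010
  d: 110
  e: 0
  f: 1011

aabaffa

Read left to right; each codeword is recognised as soon as it completes (prefix code):
  111→a | 111→a | 100→b | 111→a | 1011→f | 1011→f | 111→a
Decoded message: aabaffa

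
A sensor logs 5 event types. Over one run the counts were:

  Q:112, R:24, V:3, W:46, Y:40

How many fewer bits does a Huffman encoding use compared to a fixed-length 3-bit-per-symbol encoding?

243

Fixed-length: 3 bits × 225 symbols = 675 bits.
Huffman merges:
merge V(3) and R(24): 27
merge 27 and Y(40): 67
merge W(46) and 67: 113
merge Q(112) and 113: 225
Huffman total = 27 + 67 + 113 + 225 = 432 bits.
Saving = 675 − 432 = 243 bits.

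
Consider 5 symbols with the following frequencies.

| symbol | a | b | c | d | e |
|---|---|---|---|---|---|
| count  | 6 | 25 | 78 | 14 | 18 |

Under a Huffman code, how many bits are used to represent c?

Build the tree from the bottom:
a(6) + d(14) → 20
e(18) + 20 → 38
b(25) + 38 → 63
63 + c(78) → 141
c is a child of the root — depth 1, so its codeword is a single bit.

1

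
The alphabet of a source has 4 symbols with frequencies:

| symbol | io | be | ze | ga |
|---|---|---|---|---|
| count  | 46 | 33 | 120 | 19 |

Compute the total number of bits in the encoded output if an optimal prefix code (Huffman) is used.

Build the Huffman tree bottom-up:
merge ga(19) and be(33): 52
merge io(46) and 52: 98
merge 98 and ze(120): 218
The encoded length is the sum of every internal node's weight: 52 + 98 + 218 = 368 bits.

368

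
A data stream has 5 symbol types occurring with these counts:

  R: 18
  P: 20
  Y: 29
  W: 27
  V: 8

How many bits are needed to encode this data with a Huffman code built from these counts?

Build the Huffman tree bottom-up:
combine V(8), R(18) → 26
combine P(20), 26 → 46
combine W(27), Y(29) → 56
combine 46, 56 → 102
Each symbol's bit-cost is frequency × depth; summing gives 230 bits (equivalently 26 + 46 + 56 + 102).

230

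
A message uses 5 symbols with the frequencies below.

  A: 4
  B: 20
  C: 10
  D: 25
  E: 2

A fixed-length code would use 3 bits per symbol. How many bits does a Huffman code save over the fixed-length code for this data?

Fixed-length: 3 bits × 61 symbols = 183 bits.
Huffman merges:
merge E(2) and A(4): 6
merge 6 and C(10): 16
merge 16 and B(20): 36
merge D(25) and 36: 61
Huffman total = 6 + 16 + 36 + 61 = 119 bits.
Saving = 183 − 119 = 64 bits.

64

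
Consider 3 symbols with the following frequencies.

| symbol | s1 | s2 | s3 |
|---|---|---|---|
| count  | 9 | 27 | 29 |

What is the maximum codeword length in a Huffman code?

2

Merge the two lowest-weight nodes at each step:
combine s1(9), s2(27) → 36
combine s3(29), 36 → 65
Maximum depth reached is 2.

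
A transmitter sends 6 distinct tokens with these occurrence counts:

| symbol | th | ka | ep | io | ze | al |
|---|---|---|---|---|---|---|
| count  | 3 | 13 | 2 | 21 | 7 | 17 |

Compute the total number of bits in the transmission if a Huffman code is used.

143

Merge the two smallest weights repeatedly:
merge ep(2) and th(3): 5
merge 5 and ze(7): 12
merge 12 and ka(13): 25
merge al(17) and io(21): 38
merge 25 and 38: 63
Each symbol's bit-cost is frequency × depth; summing gives 143 bits (equivalently 5 + 12 + 25 + 38 + 63).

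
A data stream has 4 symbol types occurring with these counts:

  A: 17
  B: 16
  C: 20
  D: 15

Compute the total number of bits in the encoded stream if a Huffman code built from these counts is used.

Merge the two smallest weights repeatedly:
D(15) + B(16) → 31
A(17) + C(20) → 37
31 + 37 → 68
The encoded length is the sum of every internal node's weight: 31 + 37 + 68 = 136 bits.

136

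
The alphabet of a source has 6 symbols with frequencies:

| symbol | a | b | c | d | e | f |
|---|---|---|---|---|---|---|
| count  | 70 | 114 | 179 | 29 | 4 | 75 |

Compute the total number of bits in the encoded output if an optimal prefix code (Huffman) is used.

1077

Build the Huffman tree bottom-up:
e(4) + d(29) → 33
33 + a(70) → 103
f(75) + 103 → 178
b(114) + 178 → 292
c(179) + 292 → 471
Each symbol's bit-cost is frequency × depth; summing gives 1077 bits (equivalently 33 + 103 + 178 + 292 + 471).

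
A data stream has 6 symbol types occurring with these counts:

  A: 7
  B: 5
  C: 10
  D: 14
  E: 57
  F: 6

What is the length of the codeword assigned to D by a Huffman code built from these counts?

Repeatedly merge the two smallest:
merge B(5) and F(6): 11
merge A(7) and C(10): 17
merge 11 and D(14): 25
merge 17 and 25: 42
merge 42 and E(57): 99
D sits 3 levels below the root, so its codeword is 3 bits.

3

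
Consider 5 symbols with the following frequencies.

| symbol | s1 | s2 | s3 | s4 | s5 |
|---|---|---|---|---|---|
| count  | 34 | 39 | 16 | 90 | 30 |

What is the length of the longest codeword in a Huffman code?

Merge the two lowest-weight nodes at each step:
s3(16) + s5(30) → 46
s1(34) + s2(39) → 73
46 + 73 → 119
s4(90) + 119 → 209
The rarest symbols sit at the bottom; the longest codeword is 3 bits.

3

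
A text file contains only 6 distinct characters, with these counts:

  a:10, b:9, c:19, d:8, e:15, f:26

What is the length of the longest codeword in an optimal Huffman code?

Merge the two lowest-weight nodes at each step:
merge d(8) and b(9): 17
merge a(10) and e(15): 25
merge 17 and c(19): 36
merge 25 and f(26): 51
merge 36 and 51: 87
Maximum depth reached is 3.

3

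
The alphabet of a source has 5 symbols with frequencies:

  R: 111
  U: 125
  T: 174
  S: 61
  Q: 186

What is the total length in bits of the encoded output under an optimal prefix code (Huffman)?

1486

Greedily combine the two least-frequent nodes:
S(61) + R(111) → 172
U(125) + 172 → 297
T(174) + Q(186) → 360
297 + 360 → 657
The encoded length is the sum of every internal node's weight: 172 + 297 + 360 + 657 = 1486 bits.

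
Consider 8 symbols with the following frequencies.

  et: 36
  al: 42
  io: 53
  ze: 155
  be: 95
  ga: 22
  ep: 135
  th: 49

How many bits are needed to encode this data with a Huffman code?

1620

Merge the two smallest weights repeatedly:
merge ga(22) and et(36): 58
merge al(42) and th(49): 91
merge io(53) and 58: 111
merge 91 and be(95): 186
merge 111 and ep(135): 246
merge ze(155) and 186: 341
merge 246 and 341: 587
Each symbol's bit-cost is frequency × depth; summing gives 1620 bits (equivalently 58 + 91 + 111 + 186 + 246 + 341 + 587).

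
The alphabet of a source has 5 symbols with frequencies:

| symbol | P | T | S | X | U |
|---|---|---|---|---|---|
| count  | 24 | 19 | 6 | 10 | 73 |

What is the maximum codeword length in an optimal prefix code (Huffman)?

4

Merge the two lowest-weight nodes at each step:
combine S(6), X(10) → 16
combine 16, T(19) → 35
combine P(24), 35 → 59
combine 59, U(73) → 132
The rarest symbols sit at the bottom; the longest codeword is 4 bits.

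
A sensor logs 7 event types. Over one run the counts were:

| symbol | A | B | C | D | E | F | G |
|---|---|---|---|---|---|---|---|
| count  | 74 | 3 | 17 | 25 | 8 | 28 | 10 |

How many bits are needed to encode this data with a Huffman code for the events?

379

Greedily combine the two least-frequent nodes:
B(3) + E(8) → 11
G(10) + 11 → 21
C(17) + 21 → 38
D(25) + F(28) → 53
38 + 53 → 91
A(74) + 91 → 165
Total encoded bits = sum of merged weights = 11 + 21 + 38 + 53 + 91 + 165 = 379.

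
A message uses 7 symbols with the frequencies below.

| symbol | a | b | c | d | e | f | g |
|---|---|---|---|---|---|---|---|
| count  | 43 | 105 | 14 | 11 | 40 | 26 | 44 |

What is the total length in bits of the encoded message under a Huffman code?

Greedily combine the two least-frequent nodes:
merge d(11) and c(14): 25
merge 25 and f(26): 51
merge e(40) and a(43): 83
merge g(44) and 51: 95
merge 83 and 95: 178
merge b(105) and 178: 283
Total encoded bits = sum of merged weights = 25 + 51 + 83 + 95 + 178 + 283 = 715.

715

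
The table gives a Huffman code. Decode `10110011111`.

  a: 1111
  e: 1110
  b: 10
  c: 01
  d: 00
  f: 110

Read left to right; each codeword is recognised as soon as it completes (prefix code):
  10→b | 110→f | 01→c | 1111→a
Decoded message: bfca

bfca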